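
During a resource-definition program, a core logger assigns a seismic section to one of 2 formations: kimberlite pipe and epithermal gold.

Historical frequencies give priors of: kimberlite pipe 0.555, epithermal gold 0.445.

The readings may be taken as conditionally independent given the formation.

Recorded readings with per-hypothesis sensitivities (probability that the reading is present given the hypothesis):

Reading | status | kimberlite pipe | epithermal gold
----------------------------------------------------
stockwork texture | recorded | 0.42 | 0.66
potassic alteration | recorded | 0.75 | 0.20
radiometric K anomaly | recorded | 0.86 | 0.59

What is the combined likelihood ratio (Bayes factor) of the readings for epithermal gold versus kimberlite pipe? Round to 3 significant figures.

0.287

Joint likelihood of the reading pattern under each hypothesis:
  epithermal gold: 0.66 × 0.20 × 0.59 = 0.07788
  kimberlite pipe: 0.42 × 0.75 × 0.86 = 0.2709
Bayes factor = 0.07788 / 0.2709 ≈ 0.287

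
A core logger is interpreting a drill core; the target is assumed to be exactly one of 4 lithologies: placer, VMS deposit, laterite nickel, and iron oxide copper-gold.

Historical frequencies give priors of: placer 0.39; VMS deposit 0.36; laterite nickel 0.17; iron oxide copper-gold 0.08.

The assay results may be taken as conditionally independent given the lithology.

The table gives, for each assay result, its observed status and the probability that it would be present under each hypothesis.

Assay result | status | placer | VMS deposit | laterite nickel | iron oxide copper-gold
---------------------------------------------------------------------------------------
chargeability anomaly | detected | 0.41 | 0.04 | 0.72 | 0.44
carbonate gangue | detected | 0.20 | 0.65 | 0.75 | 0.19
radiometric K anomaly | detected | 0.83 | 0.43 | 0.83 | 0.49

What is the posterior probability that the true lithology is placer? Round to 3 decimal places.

0.241

For each hypothesis, the unnormalized posterior weight is prior × product of the assay result likelihoods:
  placer: 0.39 × 0.41 × 0.20 × 0.83 = 0.026543
  VMS deposit: 0.36 × 0.04 × 0.65 × 0.43 = 0.0040248
  laterite nickel: 0.17 × 0.72 × 0.75 × 0.83 = 0.076194
  iron oxide copper-gold: 0.08 × 0.44 × 0.19 × 0.49 = 0.0032771
Marginal likelihood of the evidence = 0.11004.
P(placer | evidence) = 0.026543 / 0.11004 ≈ 0.241.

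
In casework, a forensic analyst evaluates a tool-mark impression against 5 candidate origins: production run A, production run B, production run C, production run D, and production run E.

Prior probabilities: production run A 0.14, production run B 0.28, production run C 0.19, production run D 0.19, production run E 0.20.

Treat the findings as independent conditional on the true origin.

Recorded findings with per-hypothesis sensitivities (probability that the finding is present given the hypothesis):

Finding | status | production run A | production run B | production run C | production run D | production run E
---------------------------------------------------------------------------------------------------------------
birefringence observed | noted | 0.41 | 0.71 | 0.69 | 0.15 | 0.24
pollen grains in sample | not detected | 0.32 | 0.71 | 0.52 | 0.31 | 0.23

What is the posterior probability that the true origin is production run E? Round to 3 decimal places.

0.171

For each hypothesis, the unnormalized posterior weight is prior × product of the finding likelihoods (using 1 − P(present | H) for each absent finding):
  production run A: 0.14 × 0.41 × (1 − 0.32) = 0.039032
  production run B: 0.28 × 0.71 × (1 − 0.71) = 0.057652
  production run C: 0.19 × 0.69 × (1 − 0.52) = 0.062928
  production run D: 0.19 × 0.15 × (1 − 0.31) = 0.019665
  production run E: 0.20 × 0.24 × (1 − 0.23) = 0.03696
The unnormalized weights sum to 0.21624.
P(production run E | evidence) = 0.03696 / 0.21624 ≈ 0.171.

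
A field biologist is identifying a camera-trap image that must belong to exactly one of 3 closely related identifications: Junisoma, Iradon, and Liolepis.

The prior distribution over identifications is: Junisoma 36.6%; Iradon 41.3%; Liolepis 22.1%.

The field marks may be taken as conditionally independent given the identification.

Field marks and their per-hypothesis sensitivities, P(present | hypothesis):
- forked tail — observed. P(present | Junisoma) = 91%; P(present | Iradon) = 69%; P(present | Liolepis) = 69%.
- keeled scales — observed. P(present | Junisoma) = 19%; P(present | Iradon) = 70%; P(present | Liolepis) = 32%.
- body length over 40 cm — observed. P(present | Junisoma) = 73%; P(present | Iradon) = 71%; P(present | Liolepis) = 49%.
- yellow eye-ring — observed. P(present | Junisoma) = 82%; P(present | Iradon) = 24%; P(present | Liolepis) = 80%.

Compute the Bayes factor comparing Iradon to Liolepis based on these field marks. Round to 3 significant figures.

0.951

Take the product of per-field mark likelihoods under each hypothesis, then divide.
  Iradon: 0.69 × 0.70 × 0.71 × 0.24 = 0.082303
  Liolepis: 0.69 × 0.32 × 0.49 × 0.80 = 0.086554
Bayes factor = 0.082303 / 0.086554 ≈ 0.951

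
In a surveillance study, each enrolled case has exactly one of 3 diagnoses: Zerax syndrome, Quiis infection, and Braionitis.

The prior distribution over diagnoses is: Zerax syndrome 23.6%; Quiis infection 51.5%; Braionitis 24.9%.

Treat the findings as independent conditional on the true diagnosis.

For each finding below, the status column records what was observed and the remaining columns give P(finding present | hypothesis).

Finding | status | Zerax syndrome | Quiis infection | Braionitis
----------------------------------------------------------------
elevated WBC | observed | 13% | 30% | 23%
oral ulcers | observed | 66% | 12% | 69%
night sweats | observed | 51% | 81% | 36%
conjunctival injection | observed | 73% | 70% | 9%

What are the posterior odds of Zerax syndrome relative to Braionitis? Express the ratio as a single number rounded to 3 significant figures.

The normalizing constant cancels in an odds ratio, so compute prior × likelihood for the two hypotheses only:
  Zerax syndrome: 0.236 × 0.13 × 0.66 × 0.51 × 0.73 = 0.0075386
  Braionitis: 0.249 × 0.23 × 0.69 × 0.36 × 0.09 = 0.0012803
Odds(Zerax syndrome : Braionitis) = 0.0075386 / 0.0012803 ≈ 5.89.

5.89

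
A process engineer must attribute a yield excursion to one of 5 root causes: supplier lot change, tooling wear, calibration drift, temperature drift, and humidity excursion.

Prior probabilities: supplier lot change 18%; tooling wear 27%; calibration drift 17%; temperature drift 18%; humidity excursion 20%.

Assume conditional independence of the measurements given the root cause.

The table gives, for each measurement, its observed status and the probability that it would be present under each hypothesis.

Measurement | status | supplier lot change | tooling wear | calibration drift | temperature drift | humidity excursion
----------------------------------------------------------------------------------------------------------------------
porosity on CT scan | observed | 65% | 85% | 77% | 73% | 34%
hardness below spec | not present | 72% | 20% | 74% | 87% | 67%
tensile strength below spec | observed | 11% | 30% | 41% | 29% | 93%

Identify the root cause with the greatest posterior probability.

tooling wear

For each hypothesis, the unnormalized posterior weight is prior × product of the measurement likelihoods (using 1 − P(present | H) for each absent measurement):
  supplier lot change: 0.18 × 0.65 × (1 − 0.72) × 0.11 = 0.0036036
  tooling wear: 0.27 × 0.85 × (1 − 0.20) × 0.30 = 0.05508
  calibration drift: 0.17 × 0.77 × (1 − 0.74) × 0.41 = 0.013954
  temperature drift: 0.18 × 0.73 × (1 − 0.87) × 0.29 = 0.0049538
  humidity excursion: 0.20 × 0.34 × (1 − 0.67) × 0.93 = 0.020869
The unnormalized weights sum to 0.098461.
P(supplier lot change | evidence) ≈ 0.0036036 / 0.098461 ≈ 0.037
P(tooling wear | evidence) ≈ 0.05508 / 0.098461 ≈ 0.559
P(calibration drift | evidence) ≈ 0.013954 / 0.098461 ≈ 0.142
P(temperature drift | evidence) ≈ 0.0049538 / 0.098461 ≈ 0.050
P(humidity excursion | evidence) ≈ 0.020869 / 0.098461 ≈ 0.212
The largest is 0.559, so tooling wear is most probable.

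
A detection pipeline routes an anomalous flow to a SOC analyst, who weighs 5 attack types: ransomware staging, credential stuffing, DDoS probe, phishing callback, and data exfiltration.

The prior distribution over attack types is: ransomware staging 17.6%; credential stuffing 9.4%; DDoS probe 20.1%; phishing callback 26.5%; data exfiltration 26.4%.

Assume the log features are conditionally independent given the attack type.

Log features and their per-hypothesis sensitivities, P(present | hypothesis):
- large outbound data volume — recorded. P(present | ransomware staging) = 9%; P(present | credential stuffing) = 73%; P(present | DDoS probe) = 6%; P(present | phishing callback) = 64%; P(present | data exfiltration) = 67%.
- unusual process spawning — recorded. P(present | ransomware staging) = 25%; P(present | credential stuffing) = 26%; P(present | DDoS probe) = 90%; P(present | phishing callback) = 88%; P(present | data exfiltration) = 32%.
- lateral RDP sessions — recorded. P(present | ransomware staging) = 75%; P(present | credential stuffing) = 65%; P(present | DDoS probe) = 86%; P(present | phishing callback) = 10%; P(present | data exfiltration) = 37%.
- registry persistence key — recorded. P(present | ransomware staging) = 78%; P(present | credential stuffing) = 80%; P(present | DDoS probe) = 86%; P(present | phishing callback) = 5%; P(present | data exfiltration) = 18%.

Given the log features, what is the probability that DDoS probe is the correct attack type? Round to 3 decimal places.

For each hypothesis, the unnormalized posterior weight is prior × product of the log feature likelihoods:
  ransomware staging: 0.176 × 0.09 × 0.25 × 0.75 × 0.78 = 0.0023166
  credential stuffing: 0.094 × 0.73 × 0.26 × 0.65 × 0.80 = 0.0092774
  DDoS probe: 0.201 × 0.06 × 0.90 × 0.86 × 0.86 = 0.0080276
  phishing callback: 0.265 × 0.64 × 0.88 × 0.10 × 0.05 = 0.00074624
  data exfiltration: 0.264 × 0.67 × 0.32 × 0.37 × 0.18 = 0.0037697
The unnormalized weights sum to 0.024138.
P(DDoS probe | evidence) = 0.0080276 / 0.024138 ≈ 0.333.

0.333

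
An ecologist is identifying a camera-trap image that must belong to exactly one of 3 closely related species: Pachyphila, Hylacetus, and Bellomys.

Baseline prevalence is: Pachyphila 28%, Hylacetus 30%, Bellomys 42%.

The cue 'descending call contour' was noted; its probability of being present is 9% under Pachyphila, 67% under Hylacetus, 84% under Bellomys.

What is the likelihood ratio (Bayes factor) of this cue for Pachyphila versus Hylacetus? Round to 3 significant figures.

The Bayes factor is the ratio of the two likelihoods.
  Pachyphila: 0.09
  Hylacetus: 0.67
Bayes factor = 0.09 / 0.67 ≈ 0.134

0.134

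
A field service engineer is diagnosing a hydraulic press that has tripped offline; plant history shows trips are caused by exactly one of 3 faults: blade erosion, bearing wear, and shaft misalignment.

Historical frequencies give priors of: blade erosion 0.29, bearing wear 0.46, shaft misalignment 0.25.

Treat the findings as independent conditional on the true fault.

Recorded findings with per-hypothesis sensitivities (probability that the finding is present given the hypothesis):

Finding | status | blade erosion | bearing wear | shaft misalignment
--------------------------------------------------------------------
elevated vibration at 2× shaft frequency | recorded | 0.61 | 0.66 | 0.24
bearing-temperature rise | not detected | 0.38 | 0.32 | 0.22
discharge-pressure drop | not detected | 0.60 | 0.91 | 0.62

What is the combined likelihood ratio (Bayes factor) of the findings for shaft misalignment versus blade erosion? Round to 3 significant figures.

Joint likelihood of the evidence pattern under each hypothesis (using 1 − P(present | H) for each absent finding):
  shaft misalignment: 0.24 × (1 − 0.22) × (1 − 0.62) = 0.071136
  blade erosion: 0.61 × (1 − 0.38) × (1 − 0.60) = 0.15128
Bayes factor = 0.071136 / 0.15128 ≈ 0.470

0.470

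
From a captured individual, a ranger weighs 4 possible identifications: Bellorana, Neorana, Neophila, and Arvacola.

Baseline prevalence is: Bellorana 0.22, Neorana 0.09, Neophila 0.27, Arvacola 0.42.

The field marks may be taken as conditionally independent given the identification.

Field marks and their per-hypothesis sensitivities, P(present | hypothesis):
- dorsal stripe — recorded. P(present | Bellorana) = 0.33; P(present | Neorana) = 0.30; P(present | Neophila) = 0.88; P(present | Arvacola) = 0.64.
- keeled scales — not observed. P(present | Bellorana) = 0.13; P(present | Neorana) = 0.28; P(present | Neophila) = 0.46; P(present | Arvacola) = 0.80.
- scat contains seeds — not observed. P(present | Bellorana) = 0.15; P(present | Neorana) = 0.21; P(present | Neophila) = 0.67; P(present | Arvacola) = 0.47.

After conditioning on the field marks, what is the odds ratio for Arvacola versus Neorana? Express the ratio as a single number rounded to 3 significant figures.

Posterior odds equal prior odds times the likelihood ratio; only the two competing hypotheses matter (using 1 − P(present | H) for each absent field mark).
  Arvacola: 0.42 × 0.64 × (1 − 0.80) × (1 − 0.47) = 0.028493
  Neorana: 0.09 × 0.30 × (1 − 0.28) × (1 − 0.21) = 0.015358
Odds(Arvacola : Neorana) = 0.028493 / 0.015358 ≈ 1.86.

1.86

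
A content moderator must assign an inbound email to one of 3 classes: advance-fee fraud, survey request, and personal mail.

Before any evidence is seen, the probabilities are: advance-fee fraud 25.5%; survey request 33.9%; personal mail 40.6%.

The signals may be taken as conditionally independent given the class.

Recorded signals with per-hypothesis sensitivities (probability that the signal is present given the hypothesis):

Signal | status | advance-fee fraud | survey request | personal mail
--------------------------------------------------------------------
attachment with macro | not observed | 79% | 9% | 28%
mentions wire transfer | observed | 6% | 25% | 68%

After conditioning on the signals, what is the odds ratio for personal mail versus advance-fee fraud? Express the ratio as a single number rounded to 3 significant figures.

61.9

Posterior odds equal prior odds times the likelihood ratio; only the two competing hypotheses matter (using 1 − P(present | H) for each absent signal).
  personal mail: 0.406 × (1 − 0.28) × 0.68 = 0.19878
  advance-fee fraud: 0.255 × (1 − 0.79) × 0.06 = 0.003213
Odds(personal mail : advance-fee fraud) = 0.19878 / 0.003213 ≈ 61.9.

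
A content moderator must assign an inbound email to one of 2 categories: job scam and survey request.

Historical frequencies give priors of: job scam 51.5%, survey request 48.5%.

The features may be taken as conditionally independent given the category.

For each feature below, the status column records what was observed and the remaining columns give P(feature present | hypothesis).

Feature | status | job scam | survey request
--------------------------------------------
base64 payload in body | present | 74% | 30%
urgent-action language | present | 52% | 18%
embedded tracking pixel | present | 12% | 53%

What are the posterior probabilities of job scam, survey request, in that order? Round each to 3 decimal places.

0.631, 0.369

For each hypothesis, the unnormalized posterior weight is prior × product of the feature likelihoods:
  job scam: 0.515 × 0.74 × 0.52 × 0.12 = 0.023781
  survey request: 0.485 × 0.30 × 0.18 × 0.53 = 0.013881
The unnormalized weights sum to 0.037661.
P(job scam | evidence) = 0.023781 / 0.037661 ≈ 0.631
P(survey request | evidence) = 0.013881 / 0.037661 ≈ 0.369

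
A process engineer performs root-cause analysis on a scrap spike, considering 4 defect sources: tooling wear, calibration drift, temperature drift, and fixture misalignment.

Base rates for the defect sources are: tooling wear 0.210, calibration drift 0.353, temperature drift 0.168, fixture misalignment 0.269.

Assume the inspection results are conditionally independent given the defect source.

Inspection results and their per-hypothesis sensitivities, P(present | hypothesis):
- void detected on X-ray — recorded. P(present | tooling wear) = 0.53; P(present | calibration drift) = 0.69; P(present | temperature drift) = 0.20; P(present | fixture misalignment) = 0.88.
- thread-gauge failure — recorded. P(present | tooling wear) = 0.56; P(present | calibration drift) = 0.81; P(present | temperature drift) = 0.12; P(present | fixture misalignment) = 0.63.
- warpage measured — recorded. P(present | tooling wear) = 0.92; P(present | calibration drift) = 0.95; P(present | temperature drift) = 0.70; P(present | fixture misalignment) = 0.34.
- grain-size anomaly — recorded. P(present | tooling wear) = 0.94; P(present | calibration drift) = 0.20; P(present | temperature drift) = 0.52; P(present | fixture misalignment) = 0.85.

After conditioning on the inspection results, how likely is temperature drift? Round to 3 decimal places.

0.011

By Bayes' rule with conditional independence, the unnormalized weight for each hypothesis is prior × ∏ likelihoods:
  tooling wear: 0.210 × 0.53 × 0.56 × 0.92 × 0.94 = 0.053901
  calibration drift: 0.353 × 0.69 × 0.81 × 0.95 × 0.20 = 0.037485
  temperature drift: 0.168 × 0.20 × 0.12 × 0.70 × 0.52 = 0.0014676
  fixture misalignment: 0.269 × 0.88 × 0.63 × 0.34 × 0.85 = 0.0431
The unnormalized weights sum to 0.13595.
P(temperature drift | evidence) = 0.0014676 / 0.13595 ≈ 0.011.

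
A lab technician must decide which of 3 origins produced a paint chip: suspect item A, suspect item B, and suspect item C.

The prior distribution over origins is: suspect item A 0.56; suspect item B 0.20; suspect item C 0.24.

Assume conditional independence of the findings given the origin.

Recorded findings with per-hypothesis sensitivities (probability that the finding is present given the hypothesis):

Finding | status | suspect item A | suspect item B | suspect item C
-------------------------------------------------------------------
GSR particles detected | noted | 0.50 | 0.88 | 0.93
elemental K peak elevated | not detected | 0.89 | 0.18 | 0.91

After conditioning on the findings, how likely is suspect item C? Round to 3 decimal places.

0.103

Multiply each prior by the joint likelihood of the evidence pattern (using 1 − P(present | H) for each absent finding):
  suspect item A: 0.56 × 0.50 × (1 − 0.89) = 0.0308
  suspect item B: 0.20 × 0.88 × (1 − 0.18) = 0.14432
  suspect item C: 0.24 × 0.93 × (1 − 0.91) = 0.020088
The unnormalized weights sum to 0.19521.
P(suspect item C | evidence) = 0.020088 / 0.19521 ≈ 0.103.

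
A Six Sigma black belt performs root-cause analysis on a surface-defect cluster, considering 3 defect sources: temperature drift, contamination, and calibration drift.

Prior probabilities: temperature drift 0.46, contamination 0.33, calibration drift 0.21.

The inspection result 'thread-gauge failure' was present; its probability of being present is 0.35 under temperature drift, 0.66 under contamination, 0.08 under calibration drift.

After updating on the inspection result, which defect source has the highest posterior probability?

By Bayes' rule, the unnormalized weight for each hypothesis is prior × likelihood:
  temperature drift: 0.46 × 0.35 = 0.161
  contamination: 0.33 × 0.66 = 0.2178
  calibration drift: 0.21 × 0.08 = 0.0168
Normalizing constant Z = 0.161 + 0.2178 + 0.0168 = 0.3956.
P(temperature drift | evidence) ≈ 0.161 / 0.3956 ≈ 0.407
P(contamination | evidence) ≈ 0.2178 / 0.3956 ≈ 0.551
P(calibration drift | evidence) ≈ 0.0168 / 0.3956 ≈ 0.042
The largest is 0.551, so contamination is most probable.

contamination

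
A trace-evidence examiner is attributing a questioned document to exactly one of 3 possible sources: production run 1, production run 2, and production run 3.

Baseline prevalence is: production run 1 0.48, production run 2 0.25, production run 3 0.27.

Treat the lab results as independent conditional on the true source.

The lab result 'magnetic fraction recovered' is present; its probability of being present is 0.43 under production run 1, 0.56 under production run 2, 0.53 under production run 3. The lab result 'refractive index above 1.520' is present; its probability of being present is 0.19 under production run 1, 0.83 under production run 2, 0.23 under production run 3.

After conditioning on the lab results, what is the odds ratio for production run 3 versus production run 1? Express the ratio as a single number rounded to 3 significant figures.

Unnormalized posterior weight (prior times the lab result likelihoods) for each of the two hypotheses:
  production run 3: 0.27 × 0.53 × 0.23 = 0.032913
  production run 1: 0.48 × 0.43 × 0.19 = 0.039216
Posterior odds = 0.032913 / 0.039216 ≈ 0.839.

0.839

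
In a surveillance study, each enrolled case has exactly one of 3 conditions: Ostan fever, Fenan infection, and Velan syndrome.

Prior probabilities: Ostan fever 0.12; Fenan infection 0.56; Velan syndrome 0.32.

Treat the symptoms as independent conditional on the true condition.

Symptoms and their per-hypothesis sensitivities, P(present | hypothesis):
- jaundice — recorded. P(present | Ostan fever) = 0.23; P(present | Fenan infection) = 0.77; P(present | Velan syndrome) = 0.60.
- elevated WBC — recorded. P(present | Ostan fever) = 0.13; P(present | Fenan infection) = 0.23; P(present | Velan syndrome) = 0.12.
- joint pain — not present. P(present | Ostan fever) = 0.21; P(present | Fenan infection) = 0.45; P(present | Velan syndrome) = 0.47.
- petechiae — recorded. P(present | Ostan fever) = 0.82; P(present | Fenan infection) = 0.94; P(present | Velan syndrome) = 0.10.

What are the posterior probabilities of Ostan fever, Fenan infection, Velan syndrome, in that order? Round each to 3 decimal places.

Multiply each prior by the joint likelihood of the symptom pattern (using 1 − P(present | H) for each absent symptom):
  Ostan fever: 0.12 × 0.23 × 0.13 × (1 − 0.21) × 0.82 = 0.0023243
  Fenan infection: 0.56 × 0.77 × 0.23 × (1 − 0.45) × 0.94 = 0.051274
  Velan syndrome: 0.32 × 0.60 × 0.12 × (1 − 0.47) × 0.10 = 0.0012211
Marginal likelihood of the evidence = 0.054819.
P(Ostan fever | evidence) = 0.0023243 / 0.054819 ≈ 0.042
P(Fenan infection | evidence) = 0.051274 / 0.054819 ≈ 0.935
P(Velan syndrome | evidence) = 0.0012211 / 0.054819 ≈ 0.022

0.042, 0.935, 0.022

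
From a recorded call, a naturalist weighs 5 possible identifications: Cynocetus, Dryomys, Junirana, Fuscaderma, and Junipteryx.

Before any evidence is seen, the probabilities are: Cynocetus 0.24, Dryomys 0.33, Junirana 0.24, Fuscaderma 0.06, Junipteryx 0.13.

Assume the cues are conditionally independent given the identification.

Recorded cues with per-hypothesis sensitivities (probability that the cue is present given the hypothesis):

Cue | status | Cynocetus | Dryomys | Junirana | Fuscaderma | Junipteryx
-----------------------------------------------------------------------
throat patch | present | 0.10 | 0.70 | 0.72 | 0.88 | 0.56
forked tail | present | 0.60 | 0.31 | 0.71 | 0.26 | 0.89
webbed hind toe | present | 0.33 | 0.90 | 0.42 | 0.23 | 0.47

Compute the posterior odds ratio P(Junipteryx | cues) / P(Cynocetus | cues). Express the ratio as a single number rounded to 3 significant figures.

Unnormalized posterior weight (prior times the cue likelihoods) for each of the two hypotheses:
  Junipteryx: 0.13 × 0.56 × 0.89 × 0.47 = 0.030452
  Cynocetus: 0.24 × 0.10 × 0.60 × 0.33 = 0.004752
Posterior odds = 0.030452 / 0.004752 ≈ 6.41.

6.41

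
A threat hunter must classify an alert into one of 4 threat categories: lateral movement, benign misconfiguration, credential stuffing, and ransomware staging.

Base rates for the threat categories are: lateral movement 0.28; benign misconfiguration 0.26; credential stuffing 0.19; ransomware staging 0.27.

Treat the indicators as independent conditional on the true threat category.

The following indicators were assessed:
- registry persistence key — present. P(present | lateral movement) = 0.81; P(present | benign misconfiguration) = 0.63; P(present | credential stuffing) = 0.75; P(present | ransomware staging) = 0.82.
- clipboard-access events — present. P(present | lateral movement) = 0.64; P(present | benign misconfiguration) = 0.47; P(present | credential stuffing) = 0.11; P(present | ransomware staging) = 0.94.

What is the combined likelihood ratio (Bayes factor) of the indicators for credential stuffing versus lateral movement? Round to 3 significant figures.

0.159

The Bayes factor is the ratio of the joint likelihoods of the indicator pattern under the two hypotheses.
  credential stuffing: 0.75 × 0.11 = 0.0825
  lateral movement: 0.81 × 0.64 = 0.5184
Bayes factor = 0.0825 / 0.5184 ≈ 0.159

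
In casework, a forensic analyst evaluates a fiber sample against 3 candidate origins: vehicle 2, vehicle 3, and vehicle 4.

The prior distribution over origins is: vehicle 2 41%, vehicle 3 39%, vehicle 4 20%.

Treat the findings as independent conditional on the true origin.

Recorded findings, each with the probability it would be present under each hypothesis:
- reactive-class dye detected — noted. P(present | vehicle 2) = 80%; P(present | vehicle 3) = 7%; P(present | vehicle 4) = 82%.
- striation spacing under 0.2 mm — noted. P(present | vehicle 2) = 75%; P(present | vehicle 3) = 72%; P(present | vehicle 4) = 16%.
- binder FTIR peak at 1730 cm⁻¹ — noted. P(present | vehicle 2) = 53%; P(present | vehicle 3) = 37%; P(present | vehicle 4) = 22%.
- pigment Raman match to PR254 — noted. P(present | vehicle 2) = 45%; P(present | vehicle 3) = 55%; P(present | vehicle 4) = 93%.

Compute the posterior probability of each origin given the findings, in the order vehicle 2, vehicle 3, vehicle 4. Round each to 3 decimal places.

0.862, 0.059, 0.079

By Bayes' rule with conditional independence, the unnormalized weight for each hypothesis is prior × ∏ likelihoods:
  vehicle 2: 0.41 × 0.80 × 0.75 × 0.53 × 0.45 = 0.058671
  vehicle 3: 0.39 × 0.07 × 0.72 × 0.37 × 0.55 = 0.004
  vehicle 4: 0.20 × 0.82 × 0.16 × 0.22 × 0.93 = 0.0053687
Marginal likelihood of the evidence = 0.06804.
P(vehicle 2 | evidence) = 0.058671 / 0.06804 ≈ 0.862
P(vehicle 3 | evidence) = 0.004 / 0.06804 ≈ 0.059
P(vehicle 4 | evidence) = 0.0053687 / 0.06804 ≈ 0.079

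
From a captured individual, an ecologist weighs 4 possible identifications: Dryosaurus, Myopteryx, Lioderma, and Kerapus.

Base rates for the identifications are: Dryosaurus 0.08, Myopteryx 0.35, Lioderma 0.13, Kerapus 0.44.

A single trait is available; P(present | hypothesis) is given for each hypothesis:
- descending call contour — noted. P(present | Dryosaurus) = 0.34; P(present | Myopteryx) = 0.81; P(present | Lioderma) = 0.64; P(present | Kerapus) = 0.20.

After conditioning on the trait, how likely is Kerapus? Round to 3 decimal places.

0.183

For each hypothesis, the unnormalized posterior weight is prior × likelihood:
  Dryosaurus: 0.08 × 0.34 = 0.0272
  Myopteryx: 0.35 × 0.81 = 0.2835
  Lioderma: 0.13 × 0.64 = 0.0832
  Kerapus: 0.44 × 0.20 = 0.088
The unnormalized weights sum to 0.4819.
P(Kerapus | evidence) = 0.088 / 0.4819 ≈ 0.183.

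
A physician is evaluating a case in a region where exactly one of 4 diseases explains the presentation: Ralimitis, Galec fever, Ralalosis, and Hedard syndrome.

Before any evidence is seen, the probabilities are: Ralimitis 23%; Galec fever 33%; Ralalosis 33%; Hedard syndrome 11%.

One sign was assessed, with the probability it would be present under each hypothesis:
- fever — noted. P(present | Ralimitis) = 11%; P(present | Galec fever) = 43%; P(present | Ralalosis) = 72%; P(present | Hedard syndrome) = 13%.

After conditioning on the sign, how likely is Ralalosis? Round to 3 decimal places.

0.567

By Bayes' rule, the unnormalized weight for each hypothesis is prior × likelihood:
  Ralimitis: 0.23 × 0.11 = 0.0253
  Galec fever: 0.33 × 0.43 = 0.1419
  Ralalosis: 0.33 × 0.72 = 0.2376
  Hedard syndrome: 0.11 × 0.13 = 0.0143
Marginal likelihood of the evidence = 0.4191.
P(Ralalosis | evidence) = 0.2376 / 0.4191 ≈ 0.567.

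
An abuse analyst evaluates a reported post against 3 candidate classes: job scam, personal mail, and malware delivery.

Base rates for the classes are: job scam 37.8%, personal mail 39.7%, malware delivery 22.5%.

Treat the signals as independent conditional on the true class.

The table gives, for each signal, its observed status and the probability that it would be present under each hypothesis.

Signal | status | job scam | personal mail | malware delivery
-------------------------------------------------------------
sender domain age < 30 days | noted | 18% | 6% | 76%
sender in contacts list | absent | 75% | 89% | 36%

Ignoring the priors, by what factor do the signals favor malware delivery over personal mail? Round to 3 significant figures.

73.7

Take the product of per-signal likelihoods under each hypothesis (using 1 − P(present | H) for each absent signal), then divide.
  malware delivery: 0.76 × (1 − 0.36) = 0.4864
  personal mail: 0.06 × (1 − 0.89) = 0.0066
Bayes factor = 0.4864 / 0.0066 ≈ 73.7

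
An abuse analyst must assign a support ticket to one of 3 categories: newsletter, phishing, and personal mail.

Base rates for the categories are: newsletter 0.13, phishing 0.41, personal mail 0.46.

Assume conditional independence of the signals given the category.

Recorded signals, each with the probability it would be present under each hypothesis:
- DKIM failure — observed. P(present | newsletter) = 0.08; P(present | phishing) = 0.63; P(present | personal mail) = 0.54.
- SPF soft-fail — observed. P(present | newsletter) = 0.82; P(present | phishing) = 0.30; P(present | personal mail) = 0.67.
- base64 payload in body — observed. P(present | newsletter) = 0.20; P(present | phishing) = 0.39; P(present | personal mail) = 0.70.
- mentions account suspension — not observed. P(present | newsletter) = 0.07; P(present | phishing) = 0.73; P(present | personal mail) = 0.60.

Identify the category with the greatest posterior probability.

personal mail

By Bayes' rule with conditional independence, the unnormalized weight for each hypothesis is prior × ∏ likelihoods (using 1 − P(present | H) for each absent signal):
  newsletter: 0.13 × 0.08 × 0.82 × 0.20 × (1 − 0.07) = 0.0015862
  phishing: 0.41 × 0.63 × 0.30 × 0.39 × (1 − 0.73) = 0.0081597
  personal mail: 0.46 × 0.54 × 0.67 × 0.70 × (1 − 0.60) = 0.0466
Marginal likelihood of the evidence = 0.056346.
P(newsletter | evidence) ≈ 0.0015862 / 0.056346 ≈ 0.028
P(phishing | evidence) ≈ 0.0081597 / 0.056346 ≈ 0.145
P(personal mail | evidence) ≈ 0.0466 / 0.056346 ≈ 0.827
The largest is 0.827, so personal mail is most probable.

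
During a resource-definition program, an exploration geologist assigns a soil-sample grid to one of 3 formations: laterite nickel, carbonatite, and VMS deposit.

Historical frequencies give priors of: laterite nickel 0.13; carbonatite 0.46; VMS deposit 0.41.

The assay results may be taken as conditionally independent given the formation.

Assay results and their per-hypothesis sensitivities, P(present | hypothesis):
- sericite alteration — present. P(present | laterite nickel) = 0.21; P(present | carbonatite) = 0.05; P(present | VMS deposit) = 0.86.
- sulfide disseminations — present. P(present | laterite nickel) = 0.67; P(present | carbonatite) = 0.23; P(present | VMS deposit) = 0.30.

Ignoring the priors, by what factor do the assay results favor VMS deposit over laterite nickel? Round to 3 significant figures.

The Bayes factor is the ratio of the joint likelihoods of the assay result pattern under the two hypotheses.
  VMS deposit: 0.86 × 0.30 = 0.258
  laterite nickel: 0.21 × 0.67 = 0.1407
Bayes factor = 0.258 / 0.1407 ≈ 1.83

1.83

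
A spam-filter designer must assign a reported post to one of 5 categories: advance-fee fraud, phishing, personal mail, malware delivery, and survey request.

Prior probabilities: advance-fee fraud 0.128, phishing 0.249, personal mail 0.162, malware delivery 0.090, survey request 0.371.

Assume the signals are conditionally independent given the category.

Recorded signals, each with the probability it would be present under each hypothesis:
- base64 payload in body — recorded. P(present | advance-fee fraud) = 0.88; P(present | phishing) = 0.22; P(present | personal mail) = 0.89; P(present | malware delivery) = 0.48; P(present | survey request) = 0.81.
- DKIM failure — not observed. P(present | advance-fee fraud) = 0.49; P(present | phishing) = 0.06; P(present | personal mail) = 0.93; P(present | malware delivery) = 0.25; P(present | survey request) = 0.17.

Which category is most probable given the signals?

survey request

Multiply each prior by the joint likelihood of the signal pattern (using 1 − P(present | H) for each absent signal):
  advance-fee fraud: 0.128 × 0.88 × (1 − 0.49) = 0.057446
  phishing: 0.249 × 0.22 × (1 − 0.06) = 0.051493
  personal mail: 0.162 × 0.89 × (1 − 0.93) = 0.010093
  malware delivery: 0.090 × 0.48 × (1 − 0.25) = 0.0324
  survey request: 0.371 × 0.81 × (1 − 0.17) = 0.24942
Marginal likelihood of the evidence = 0.40086.
P(advance-fee fraud | evidence) ≈ 0.057446 / 0.40086 ≈ 0.143
P(phishing | evidence) ≈ 0.051493 / 0.40086 ≈ 0.128
P(personal mail | evidence) ≈ 0.010093 / 0.40086 ≈ 0.025
P(malware delivery | evidence) ≈ 0.0324 / 0.40086 ≈ 0.081
P(survey request | evidence) ≈ 0.24942 / 0.40086 ≈ 0.622
The largest is 0.622, so survey request is most probable.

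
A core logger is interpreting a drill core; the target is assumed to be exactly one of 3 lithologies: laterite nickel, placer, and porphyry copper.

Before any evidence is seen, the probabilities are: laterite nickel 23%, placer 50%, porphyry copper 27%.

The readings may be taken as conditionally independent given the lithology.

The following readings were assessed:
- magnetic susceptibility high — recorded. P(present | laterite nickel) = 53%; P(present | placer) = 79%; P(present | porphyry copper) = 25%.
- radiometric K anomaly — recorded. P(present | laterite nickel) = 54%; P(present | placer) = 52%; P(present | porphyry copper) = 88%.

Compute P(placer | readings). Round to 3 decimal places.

Multiply each prior by the joint likelihood of the reading pattern:
  laterite nickel: 0.23 × 0.53 × 0.54 = 0.065826
  placer: 0.50 × 0.79 × 0.52 = 0.2054
  porphyry copper: 0.27 × 0.25 × 0.88 = 0.0594
Marginal likelihood of the evidence = 0.33063.
P(placer | evidence) = 0.2054 / 0.33063 ≈ 0.621.

0.621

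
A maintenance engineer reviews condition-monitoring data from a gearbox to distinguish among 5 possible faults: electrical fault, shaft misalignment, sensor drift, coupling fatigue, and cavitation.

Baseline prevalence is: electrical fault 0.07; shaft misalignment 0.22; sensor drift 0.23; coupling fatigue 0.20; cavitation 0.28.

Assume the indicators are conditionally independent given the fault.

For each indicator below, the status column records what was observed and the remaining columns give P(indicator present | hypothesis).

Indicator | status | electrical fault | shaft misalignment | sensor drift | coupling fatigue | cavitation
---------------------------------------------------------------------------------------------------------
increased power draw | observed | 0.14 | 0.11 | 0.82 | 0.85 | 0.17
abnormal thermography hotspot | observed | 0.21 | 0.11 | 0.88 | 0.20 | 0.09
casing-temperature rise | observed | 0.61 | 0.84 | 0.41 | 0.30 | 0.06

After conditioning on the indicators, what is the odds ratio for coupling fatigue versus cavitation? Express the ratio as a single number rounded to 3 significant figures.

The normalizing constant cancels in an odds ratio, so compute prior × likelihood for the two hypotheses only:
  coupling fatigue: 0.20 × 0.85 × 0.20 × 0.30 = 0.0102
  cavitation: 0.28 × 0.17 × 0.09 × 0.06 = 0.00025704
Odds(coupling fatigue : cavitation) = 0.0102 / 0.00025704 ≈ 39.7.

39.7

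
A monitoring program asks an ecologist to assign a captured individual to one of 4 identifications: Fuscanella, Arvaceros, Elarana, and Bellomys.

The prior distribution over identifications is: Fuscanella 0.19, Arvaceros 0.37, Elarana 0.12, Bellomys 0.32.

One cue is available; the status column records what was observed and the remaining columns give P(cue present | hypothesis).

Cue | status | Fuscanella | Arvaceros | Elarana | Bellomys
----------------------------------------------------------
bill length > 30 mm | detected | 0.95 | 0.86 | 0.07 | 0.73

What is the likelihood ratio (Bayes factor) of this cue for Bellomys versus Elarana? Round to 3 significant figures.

The Bayes factor is the ratio of the two likelihoods.
  Bellomys: 0.73
  Elarana: 0.07
Bayes factor = 0.73 / 0.07 ≈ 10.4

10.4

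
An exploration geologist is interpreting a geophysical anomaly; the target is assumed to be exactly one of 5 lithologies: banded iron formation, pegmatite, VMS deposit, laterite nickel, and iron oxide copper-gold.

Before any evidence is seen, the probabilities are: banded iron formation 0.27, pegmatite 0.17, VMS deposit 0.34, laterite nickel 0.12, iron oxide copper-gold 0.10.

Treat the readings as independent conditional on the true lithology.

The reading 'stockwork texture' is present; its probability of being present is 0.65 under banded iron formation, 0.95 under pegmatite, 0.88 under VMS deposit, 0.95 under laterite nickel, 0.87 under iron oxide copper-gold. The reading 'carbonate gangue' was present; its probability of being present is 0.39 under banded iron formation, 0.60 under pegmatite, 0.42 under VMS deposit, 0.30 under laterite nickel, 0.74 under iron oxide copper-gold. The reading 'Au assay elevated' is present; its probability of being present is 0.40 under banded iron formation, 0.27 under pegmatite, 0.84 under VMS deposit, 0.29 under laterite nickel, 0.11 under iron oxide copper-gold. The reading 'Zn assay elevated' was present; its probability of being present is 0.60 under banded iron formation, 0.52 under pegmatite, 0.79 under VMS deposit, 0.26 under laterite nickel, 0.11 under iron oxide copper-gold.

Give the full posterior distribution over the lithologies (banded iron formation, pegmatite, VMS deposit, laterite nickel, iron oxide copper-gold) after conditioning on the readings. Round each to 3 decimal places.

0.141, 0.116, 0.714, 0.022, 0.007

By Bayes' rule with conditional independence, the unnormalized weight for each hypothesis is prior × ∏ likelihoods:
  banded iron formation: 0.27 × 0.65 × 0.39 × 0.40 × 0.60 = 0.016427
  pegmatite: 0.17 × 0.95 × 0.60 × 0.27 × 0.52 = 0.013605
  VMS deposit: 0.34 × 0.88 × 0.42 × 0.84 × 0.79 = 0.083391
  laterite nickel: 0.12 × 0.95 × 0.30 × 0.29 × 0.26 = 0.0025787
  iron oxide copper-gold: 0.10 × 0.87 × 0.74 × 0.11 × 0.11 = 0.000779
The unnormalized weights sum to 0.11678.
P(banded iron formation | evidence) = 0.016427 / 0.11678 ≈ 0.141
P(pegmatite | evidence) = 0.013605 / 0.11678 ≈ 0.116
P(VMS deposit | evidence) = 0.083391 / 0.11678 ≈ 0.714
P(laterite nickel | evidence) = 0.0025787 / 0.11678 ≈ 0.022
P(iron oxide copper-gold | evidence) = 0.000779 / 0.11678 ≈ 0.007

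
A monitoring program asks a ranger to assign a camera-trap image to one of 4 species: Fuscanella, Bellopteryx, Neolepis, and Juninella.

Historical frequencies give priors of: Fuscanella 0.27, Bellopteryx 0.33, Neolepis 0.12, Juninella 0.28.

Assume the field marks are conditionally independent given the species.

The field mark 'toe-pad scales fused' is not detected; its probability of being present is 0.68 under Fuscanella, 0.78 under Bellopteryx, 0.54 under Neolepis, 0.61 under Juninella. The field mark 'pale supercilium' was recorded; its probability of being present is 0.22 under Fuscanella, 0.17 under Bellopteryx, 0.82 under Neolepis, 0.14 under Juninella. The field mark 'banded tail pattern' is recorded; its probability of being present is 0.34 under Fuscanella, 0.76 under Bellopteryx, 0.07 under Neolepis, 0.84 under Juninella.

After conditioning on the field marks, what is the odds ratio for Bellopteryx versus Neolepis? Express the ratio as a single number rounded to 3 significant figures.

2.96

Unnormalized posterior weight (prior times the field mark likelihoods) for each of the two hypotheses (using 1 − P(present | H) for each absent field mark):
  Bellopteryx: 0.33 × (1 − 0.78) × 0.17 × 0.76 = 0.0093799
  Neolepis: 0.12 × (1 − 0.54) × 0.82 × 0.07 = 0.0031685
Posterior odds = 0.0093799 / 0.0031685 ≈ 2.96.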